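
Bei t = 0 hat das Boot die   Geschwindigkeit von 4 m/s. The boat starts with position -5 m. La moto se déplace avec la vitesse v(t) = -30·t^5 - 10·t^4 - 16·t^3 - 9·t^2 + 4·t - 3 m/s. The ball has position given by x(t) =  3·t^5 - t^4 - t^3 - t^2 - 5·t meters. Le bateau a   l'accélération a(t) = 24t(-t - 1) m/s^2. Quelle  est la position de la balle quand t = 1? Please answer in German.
Aus der Gleichung für die Position x(t) = 3·t^5 - t^4 - t^3 - t^2 - 5·t, setzen wir t = 1 ein und erhalten x = -5.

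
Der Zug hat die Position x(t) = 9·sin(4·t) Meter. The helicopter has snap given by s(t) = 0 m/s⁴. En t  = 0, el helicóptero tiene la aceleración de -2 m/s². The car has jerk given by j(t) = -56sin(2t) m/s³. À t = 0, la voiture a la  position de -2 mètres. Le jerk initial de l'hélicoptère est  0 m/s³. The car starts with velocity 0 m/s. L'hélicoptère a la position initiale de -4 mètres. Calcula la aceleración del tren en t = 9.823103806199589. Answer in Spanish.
Para resolver esto, necesitamos tomar 2 derivadas de nuestra ecuación de la posición x(t) = 9·sin(4·t). Tomando d/dt de x(t), encontramos v(t) = 36·cos(4·t). La derivada de la velocidad da la aceleración: a(t) = -144·sin(4·t). Usando a(t) = -144·sin(4·t) y sustituyendo t = 9.823103806199589, encontramos a = -143.963528678094.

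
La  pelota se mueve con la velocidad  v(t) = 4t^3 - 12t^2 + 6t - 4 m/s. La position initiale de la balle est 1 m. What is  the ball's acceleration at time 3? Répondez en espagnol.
Partiendo de la velocidad v(t) = 4·t^3 - 12·t^2 + 6·t - 4, tomamos 1 derivada. La derivada de la velocidad da la aceleración: a(t) = 12·t^2 - 24·t + 6. Usando a(t) = 12·t^2 - 24·t + 6 y sustituyendo t = 3, encontramos a = 42.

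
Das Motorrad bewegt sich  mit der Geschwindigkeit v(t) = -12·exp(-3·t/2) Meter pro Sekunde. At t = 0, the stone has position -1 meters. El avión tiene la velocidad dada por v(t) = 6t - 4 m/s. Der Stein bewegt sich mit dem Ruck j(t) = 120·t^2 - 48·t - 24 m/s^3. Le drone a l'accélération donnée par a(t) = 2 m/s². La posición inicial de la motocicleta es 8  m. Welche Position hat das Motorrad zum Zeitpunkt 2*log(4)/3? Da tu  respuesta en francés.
Pour résoudre ceci, nous devons prendre 1 primitive de notre équation de la vitesse v(t) = -12·exp(-3·t/2). En intégrant la vitesse et en utilisant la condition initiale x(0) = 8, nous obtenons x(t) = 8·exp(-3·t/2). Nous avons la position x(t) = 8·exp(-3·t/2). En substituant t = 2*log(4)/3: x(2*log(4)/3) = 2.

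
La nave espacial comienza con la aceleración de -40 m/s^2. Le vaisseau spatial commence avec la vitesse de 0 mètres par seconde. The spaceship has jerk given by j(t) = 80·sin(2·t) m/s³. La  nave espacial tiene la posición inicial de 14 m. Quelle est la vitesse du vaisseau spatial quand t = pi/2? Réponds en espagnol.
Para resolver esto, necesitamos tomar 2 integrales de nuestra ecuación de la sacudida j(t) = 80·sin(2·t). Integrando la sacudida y usando la condición inicial a(0) = -40, obtenemos a(t) = -40·cos(2·t). La antiderivada de la aceleración, con v(0) = 0, da la velocidad: v(t) = -20·sin(2·t). De la ecuación de la velocidad v(t) = -20·sin(2·t), sustituimos t = pi/2 para obtener v = 0.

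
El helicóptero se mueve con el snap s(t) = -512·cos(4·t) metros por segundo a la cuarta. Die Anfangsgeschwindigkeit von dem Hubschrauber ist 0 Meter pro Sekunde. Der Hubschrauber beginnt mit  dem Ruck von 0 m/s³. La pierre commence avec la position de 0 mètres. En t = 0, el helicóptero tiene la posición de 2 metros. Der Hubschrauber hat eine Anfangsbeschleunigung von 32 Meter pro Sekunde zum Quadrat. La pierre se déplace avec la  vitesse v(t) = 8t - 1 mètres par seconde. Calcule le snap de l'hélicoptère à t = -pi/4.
Nous avons le snap s(t) = -512·cos(4·t). En substituant t = -pi/4: s(-pi/4) = 512.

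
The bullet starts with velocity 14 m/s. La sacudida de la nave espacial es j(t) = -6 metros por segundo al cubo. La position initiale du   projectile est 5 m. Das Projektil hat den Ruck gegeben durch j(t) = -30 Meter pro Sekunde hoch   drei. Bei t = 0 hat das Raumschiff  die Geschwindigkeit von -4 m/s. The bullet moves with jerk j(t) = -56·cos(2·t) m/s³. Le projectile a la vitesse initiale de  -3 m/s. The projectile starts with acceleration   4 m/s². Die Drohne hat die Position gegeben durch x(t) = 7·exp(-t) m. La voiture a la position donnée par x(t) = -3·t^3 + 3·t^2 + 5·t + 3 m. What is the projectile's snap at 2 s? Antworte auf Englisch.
To solve this, we need to take 1 derivative of our jerk equation j(t) = -30. The derivative of jerk gives snap: s(t) = 0. Using s(t) = 0 and substituting t = 2, we find s = 0.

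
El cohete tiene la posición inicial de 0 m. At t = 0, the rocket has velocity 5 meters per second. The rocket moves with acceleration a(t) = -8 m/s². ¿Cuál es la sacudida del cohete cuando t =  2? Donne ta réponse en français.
En partant de l'accélération a(t) = -8, nous prenons 1 dérivée. La dérivée de l'accélération donne le jerk: j(t) = 0. Nous avons le jerk j(t) = 0. En substituant t = 2: j(2) = 0.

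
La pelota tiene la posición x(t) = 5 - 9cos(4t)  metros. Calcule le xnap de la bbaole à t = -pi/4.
Nous devons dériver notre équation de la position x(t) = 5 - 9·cos(4·t) 4 fois. En dérivant la position, nous obtenons la vitesse: v(t) = 36·sin(4·t). En prenant d/dt de v(t), nous trouvons a(t) = 144·cos(4·t). En prenant d/dt de a(t), nous trouvons j(t) = -576·sin(4·t). En dérivant le jerk, nous obtenons le snap: s(t) = -2304·cos(4·t). En utilisant s(t) = -2304·cos(4·t) et en substituant t = -pi/4, nous trouvons s = 2304.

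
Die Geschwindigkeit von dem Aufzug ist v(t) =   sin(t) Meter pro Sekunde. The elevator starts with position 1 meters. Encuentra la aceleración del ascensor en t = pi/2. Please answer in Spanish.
Debemos derivar nuestra ecuación de la velocidad v(t) = sin(t) 1 vez. Tomando d/dt de v(t), encontramos a(t) = cos(t). De la ecuación de la aceleración a(t) = cos(t), sustituimos t = pi/2 para obtener a = 0.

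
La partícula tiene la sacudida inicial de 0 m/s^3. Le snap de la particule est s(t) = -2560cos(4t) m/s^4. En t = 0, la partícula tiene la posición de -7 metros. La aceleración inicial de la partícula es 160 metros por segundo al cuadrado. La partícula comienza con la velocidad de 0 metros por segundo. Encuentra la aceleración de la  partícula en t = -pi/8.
Necesitamos integrar nuestra ecuación del snap s(t) = -2560·cos(4·t) 2 veces. La antiderivada del snap es la sacudida. Usando j(0) = 0, obtenemos j(t) = -640·sin(4·t). La antiderivada de la sacudida es la aceleración. Usando a(0) = 160, obtenemos a(t) = 160·cos(4·t). De la ecuación de la aceleración a(t) = 160·cos(4·t), sustituimos t = -pi/8 para obtener a = 0.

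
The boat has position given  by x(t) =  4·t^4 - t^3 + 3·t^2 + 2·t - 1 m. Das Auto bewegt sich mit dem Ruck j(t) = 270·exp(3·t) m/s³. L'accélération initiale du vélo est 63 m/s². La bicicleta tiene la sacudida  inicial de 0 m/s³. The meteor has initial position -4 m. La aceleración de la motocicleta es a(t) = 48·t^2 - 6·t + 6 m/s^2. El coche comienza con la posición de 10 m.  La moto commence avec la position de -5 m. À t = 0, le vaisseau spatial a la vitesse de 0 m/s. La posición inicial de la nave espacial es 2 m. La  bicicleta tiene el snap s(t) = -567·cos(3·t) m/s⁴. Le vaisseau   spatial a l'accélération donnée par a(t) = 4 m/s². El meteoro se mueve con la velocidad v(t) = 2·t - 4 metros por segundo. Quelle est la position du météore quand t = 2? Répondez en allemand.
Wir müssen die Stammfunktion unserer Gleichung für die Geschwindigkeit v(t) = 2·t - 4 1-mal finden. Mit ∫v(t)dt und Anwendung von x(0) = -4, finden wir x(t) = t^2 - 4·t - 4. Aus der Gleichung für die Position x(t) = t^2 - 4·t - 4, setzen wir t = 2 ein und erhalten x = -8.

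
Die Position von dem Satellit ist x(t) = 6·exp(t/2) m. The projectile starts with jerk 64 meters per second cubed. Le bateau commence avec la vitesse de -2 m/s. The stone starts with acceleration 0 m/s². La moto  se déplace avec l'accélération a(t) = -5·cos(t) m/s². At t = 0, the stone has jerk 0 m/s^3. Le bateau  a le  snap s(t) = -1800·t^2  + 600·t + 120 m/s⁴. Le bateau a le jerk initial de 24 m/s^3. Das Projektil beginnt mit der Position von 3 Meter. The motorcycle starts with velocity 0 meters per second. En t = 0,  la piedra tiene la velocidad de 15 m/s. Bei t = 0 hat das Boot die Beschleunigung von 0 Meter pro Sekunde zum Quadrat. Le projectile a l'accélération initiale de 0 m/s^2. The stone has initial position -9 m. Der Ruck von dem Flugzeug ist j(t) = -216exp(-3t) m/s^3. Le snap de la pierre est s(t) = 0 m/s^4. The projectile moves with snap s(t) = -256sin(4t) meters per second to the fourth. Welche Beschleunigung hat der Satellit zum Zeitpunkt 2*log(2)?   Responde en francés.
En partant de la position x(t) = 6·exp(t/2), nous prenons 2 dérivées. En prenant d/dt de x(t), nous trouvons v(t) = 3·exp(t/2). La dérivée de la vitesse donne l'accélération: a(t) = 3·exp(t/2)/2. En utilisant a(t) = 3·exp(t/2)/2 et en substituant t = 2*log(2), nous trouvons a = 3.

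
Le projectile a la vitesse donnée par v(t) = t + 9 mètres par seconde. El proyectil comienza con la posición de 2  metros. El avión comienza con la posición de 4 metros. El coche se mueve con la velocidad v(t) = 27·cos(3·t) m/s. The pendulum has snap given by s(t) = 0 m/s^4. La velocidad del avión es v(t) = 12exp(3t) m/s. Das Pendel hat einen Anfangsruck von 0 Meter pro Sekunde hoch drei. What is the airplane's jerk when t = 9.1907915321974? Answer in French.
Pour résoudre ceci, nous devons prendre 2 dérivées de notre équation de la vitesse v(t) = 12·exp(3·t). En dérivant la vitesse, nous obtenons l'accélération: a(t) = 36·exp(3·t). La dérivée de l'accélération donne le jerk: j(t) = 108·exp(3·t). En utilisant j(t) = 108·exp(3·t) et en substituant t = 9.1907915321974, nous trouvons j = 101848326120723.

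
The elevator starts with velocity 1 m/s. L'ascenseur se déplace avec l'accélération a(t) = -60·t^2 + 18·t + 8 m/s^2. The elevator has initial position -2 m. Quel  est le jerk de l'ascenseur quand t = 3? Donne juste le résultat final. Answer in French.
À t = 3, j = -342.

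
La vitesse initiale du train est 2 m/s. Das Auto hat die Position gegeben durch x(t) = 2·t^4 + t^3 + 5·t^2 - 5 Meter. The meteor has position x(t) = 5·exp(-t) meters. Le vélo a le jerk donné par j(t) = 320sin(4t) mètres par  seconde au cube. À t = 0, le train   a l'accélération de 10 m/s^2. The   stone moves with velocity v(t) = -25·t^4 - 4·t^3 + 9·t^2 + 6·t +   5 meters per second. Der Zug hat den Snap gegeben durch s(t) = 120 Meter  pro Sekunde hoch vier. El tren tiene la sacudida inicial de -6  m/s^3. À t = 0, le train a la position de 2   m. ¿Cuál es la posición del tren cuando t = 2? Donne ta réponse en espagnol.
Necesitamos integrar nuestra ecuación del snap s(t) = 120 4 veces. Tomando ∫s(t)dt y aplicando j(0) = -6, encontramos j(t) = 120·t - 6. Tomando ∫j(t)dt y aplicando a(0) = 10, encontramos a(t) = 60·t^2 - 6·t + 10. Integrando la aceleración y usando la condición inicial v(0) = 2, obtenemos v(t) = 20·t^3 - 3·t^2 + 10·t + 2. La integral de la velocidad, con x(0) = 2, da la posición: x(t) = 5·t^4 - t^3 + 5·t^2 + 2·t + 2. De la ecuación de la posición x(t) = 5·t^4 - t^3 + 5·t^2 + 2·t + 2, sustituimos t = 2 para obtener x = 98.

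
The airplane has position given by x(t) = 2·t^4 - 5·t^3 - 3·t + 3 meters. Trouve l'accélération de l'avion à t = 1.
Nous devons dériver notre équation de la position x(t) = 2·t^4 - 5·t^3 - 3·t + 3 2 fois. En dérivant la position, nous obtenons la vitesse: v(t) = 8·t^3 - 15·t^2 - 3. En dérivant la vitesse, nous obtenons l'accélération: a(t) = 24·t^2 - 30·t. De l'équation de l'accélération a(t) = 24·t^2 - 30·t, nous substituons t = 1 pour obtenir a = -6.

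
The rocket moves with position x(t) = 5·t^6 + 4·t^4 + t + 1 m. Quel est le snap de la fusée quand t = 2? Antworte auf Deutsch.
Wir müssen unsere Gleichung für die Position x(t) = 5·t^6 + 4·t^4 + t + 1 4-mal ableiten. Die Ableitung von der Position ergibt die Geschwindigkeit: v(t) = 30·t^5 + 16·t^3 + 1. Die Ableitung von der Geschwindigkeit ergibt die Beschleunigung: a(t) = 150·t^4 + 48·t^2. Mit d/dt von a(t) finden wir j(t) = 600·t^3 + 96·t. Die Ableitung von dem Ruck ergibt den Snap: s(t) = 1800·t^2 + 96. Mit s(t) = 1800·t^2 + 96 und Einsetzen von t = 2, finden wir s = 7296.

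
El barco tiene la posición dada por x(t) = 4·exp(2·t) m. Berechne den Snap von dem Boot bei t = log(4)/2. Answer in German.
Um dies zu lösen, müssen wir 4 Ableitungen unserer Gleichung für die Position x(t) = 4·exp(2·t) nehmen. Durch Ableiten von der Position erhalten wir die Geschwindigkeit: v(t) = 8·exp(2·t). Mit d/dt von v(t) finden wir a(t) = 16·exp(2·t). Mit d/dt von a(t) finden wir j(t) = 32·exp(2·t). Mit d/dt von j(t) finden wir s(t) = 64·exp(2·t). Mit s(t) = 64·exp(2·t) und Einsetzen von t = log(4)/2, finden wir s = 256.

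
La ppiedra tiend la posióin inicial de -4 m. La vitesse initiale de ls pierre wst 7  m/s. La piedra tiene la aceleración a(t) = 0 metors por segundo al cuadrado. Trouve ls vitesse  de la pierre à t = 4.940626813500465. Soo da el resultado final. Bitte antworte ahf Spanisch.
La velocidad en t = 4.940626813500465 es v = 7.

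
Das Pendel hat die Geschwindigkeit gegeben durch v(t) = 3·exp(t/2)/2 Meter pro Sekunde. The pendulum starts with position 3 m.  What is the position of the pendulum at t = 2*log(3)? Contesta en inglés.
To solve this, we need to take 1 integral of our velocity equation v(t) = 3·exp(t/2)/2. The antiderivative of velocity is position. Using x(0) = 3, we get x(t) = 3·exp(t/2). Using x(t) = 3·exp(t/2) and substituting t = 2*log(3), we find x = 9.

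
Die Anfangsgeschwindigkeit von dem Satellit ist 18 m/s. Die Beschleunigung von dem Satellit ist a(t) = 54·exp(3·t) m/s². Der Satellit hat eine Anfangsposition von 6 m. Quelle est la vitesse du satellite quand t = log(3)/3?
Nous devons trouver la primitive de notre équation de l'accélération a(t) = 54·exp(3·t) 1 fois. L'intégrale de l'accélération est la vitesse. En utilisant v(0) = 18, nous obtenons v(t) = 18·exp(3·t). De l'équation de la vitesse v(t) = 18·exp(3·t), nous substituons t = log(3)/3 pour obtenir v = 54.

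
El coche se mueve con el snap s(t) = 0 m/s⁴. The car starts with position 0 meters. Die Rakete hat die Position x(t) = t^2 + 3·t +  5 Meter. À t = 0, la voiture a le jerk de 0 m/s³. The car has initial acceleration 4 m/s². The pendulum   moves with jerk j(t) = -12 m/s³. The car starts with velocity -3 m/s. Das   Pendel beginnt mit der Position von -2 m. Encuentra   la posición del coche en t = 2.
Debemos encontrar la integral de nuestra ecuación del snap s(t) = 0 4 veces. La integral del snap es la sacudida. Usando j(0) = 0, obtenemos j(t) = 0. Integrando la sacudida y usando la condición inicial a(0) = 4, obtenemos a(t) = 4. Integrando la aceleración y usando la condición inicial v(0) = -3, obtenemos v(t) = 4·t - 3. La antiderivada de la velocidad es la posición. Usando x(0) = 0, obtenemos x(t) = 2·t^2 - 3·t. Usando x(t) = 2·t^2 - 3·t y sustituyendo t = 2, encontramos x = 2.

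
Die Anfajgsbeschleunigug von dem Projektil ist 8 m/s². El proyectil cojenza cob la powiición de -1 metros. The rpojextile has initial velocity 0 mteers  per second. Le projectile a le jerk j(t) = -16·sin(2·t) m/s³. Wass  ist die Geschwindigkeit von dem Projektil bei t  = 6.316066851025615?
Um dies zu lösen, müssen wir 2 Integrale unserer Gleichung für den Ruck j(t) = -16·sin(2·t) finden. Mit ∫j(t)dt und Anwendung von a(0) = 8, finden wir a(t) = 8·cos(2·t). Mit ∫a(t)dt und Anwendung von v(0) = 0, finden wir v(t) = 4·sin(2·t). Mit v(t) = 4·sin(2·t) und Einsetzen von t = 6.316066851025615, finden wir v = 0.262862784344627.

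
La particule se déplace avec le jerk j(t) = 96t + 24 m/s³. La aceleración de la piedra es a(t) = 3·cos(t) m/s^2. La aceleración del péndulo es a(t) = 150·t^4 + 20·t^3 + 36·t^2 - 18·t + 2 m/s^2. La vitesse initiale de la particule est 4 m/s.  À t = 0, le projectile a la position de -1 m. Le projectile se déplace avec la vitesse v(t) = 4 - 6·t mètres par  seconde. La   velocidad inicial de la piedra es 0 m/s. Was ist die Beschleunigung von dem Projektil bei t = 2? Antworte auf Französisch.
Pour résoudre ceci, nous devons prendre 1 dérivée de notre équation de la vitesse v(t) = 4 - 6·t. La dérivée de la vitesse donne l'accélération: a(t) = -6. En utilisant a(t) = -6 et en substituant t = 2, nous trouvons a = -6.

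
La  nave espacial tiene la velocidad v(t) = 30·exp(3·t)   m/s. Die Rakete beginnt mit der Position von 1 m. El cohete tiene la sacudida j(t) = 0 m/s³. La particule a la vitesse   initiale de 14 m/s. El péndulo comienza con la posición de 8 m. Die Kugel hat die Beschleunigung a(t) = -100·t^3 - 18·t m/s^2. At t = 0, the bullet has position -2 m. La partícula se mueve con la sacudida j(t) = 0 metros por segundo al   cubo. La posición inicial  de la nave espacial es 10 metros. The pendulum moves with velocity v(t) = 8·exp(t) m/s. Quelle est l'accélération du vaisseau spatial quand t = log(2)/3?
En partant de la vitesse v(t) = 30·exp(3·t), nous prenons 1 dérivée. En prenant d/dt de v(t), nous trouvons a(t) = 90·exp(3·t). Nous avons l'accélération a(t) = 90·exp(3·t). En substituant t = log(2)/3: a(log(2)/3) = 180.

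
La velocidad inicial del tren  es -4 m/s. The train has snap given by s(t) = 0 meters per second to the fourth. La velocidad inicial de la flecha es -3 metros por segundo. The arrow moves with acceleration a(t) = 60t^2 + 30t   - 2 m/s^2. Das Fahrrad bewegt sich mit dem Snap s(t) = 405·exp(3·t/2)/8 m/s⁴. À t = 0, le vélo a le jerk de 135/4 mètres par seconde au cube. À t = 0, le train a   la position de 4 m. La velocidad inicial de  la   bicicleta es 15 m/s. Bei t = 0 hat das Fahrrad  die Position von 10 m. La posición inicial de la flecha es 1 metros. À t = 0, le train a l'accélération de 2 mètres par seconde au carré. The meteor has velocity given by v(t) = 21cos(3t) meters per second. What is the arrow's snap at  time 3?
We must differentiate our acceleration equation a(t) = 60·t^2 + 30·t - 2 2 times. Taking d/dt of a(t), we find j(t) = 120·t + 30. Differentiating jerk, we get snap: s(t) = 120. We have snap s(t) = 120. Substituting t = 3: s(3) = 120.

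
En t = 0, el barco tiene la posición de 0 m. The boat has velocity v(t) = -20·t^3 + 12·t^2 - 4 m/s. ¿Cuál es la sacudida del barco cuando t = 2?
Debemos derivar nuestra ecuación de la velocidad v(t) = -20·t^3 + 12·t^2 - 4 2 veces. Tomando d/dt de v(t), encontramos a(t) = -60·t^2 + 24·t. Derivando la aceleración, obtenemos la sacudida: j(t) = 24 - 120·t. De la ecuación de la sacudida j(t) = 24 - 120·t, sustituimos t = 2 para obtener j = -216.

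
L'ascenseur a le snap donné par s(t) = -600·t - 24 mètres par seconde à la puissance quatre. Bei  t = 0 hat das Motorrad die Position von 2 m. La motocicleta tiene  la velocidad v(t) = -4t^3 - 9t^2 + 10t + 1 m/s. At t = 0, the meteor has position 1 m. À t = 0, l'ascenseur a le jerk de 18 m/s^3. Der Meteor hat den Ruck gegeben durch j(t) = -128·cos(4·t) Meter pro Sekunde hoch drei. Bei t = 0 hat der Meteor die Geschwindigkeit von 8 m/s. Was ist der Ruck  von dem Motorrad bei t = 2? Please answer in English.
Starting from velocity v(t) = -4·t^3 - 9·t^2 + 10·t + 1, we take 2 derivatives. The derivative of velocity gives acceleration: a(t) = -12·t^2 - 18·t + 10. Taking d/dt of a(t), we find j(t) = -24·t - 18. We have jerk j(t) = -24·t - 18. Substituting t = 2: j(2) = -66.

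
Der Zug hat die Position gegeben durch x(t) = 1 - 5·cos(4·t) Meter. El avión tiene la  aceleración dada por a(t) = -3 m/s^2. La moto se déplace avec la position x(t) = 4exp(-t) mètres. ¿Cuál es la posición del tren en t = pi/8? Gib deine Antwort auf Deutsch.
Aus der Gleichung für die Position x(t) = 1 - 5·cos(4·t), setzen wir t = pi/8 ein und erhalten x = 1.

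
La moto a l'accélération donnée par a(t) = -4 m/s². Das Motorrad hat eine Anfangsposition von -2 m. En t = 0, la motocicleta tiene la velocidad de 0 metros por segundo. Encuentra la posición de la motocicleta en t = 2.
Necesitamos integrar nuestra ecuación de la aceleración a(t) = -4 2 veces. Integrando la aceleración y usando la condición inicial v(0) = 0, obtenemos v(t) = -4·t. La antiderivada de la velocidad es la posición. Usando x(0) = -2, obtenemos x(t) = -2·t^2 - 2. De la ecuación de la posición x(t) = -2·t^2 - 2, sustituimos t = 2 para obtener x = -10.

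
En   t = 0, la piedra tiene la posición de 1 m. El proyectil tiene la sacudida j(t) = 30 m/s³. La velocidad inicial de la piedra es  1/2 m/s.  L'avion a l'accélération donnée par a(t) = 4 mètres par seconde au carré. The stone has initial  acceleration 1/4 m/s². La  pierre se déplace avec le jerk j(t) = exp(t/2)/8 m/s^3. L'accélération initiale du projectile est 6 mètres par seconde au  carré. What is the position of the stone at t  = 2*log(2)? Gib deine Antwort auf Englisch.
To find the answer, we compute 3 antiderivatives of j(t) = exp(t/2)/8. Finding the antiderivative of j(t) and using a(0) = 1/4: a(t) = exp(t/2)/4. Integrating acceleration and using the initial condition v(0) = 1/2, we get v(t) = exp(t/2)/2. Integrating velocity and using the initial condition x(0) = 1, we get x(t) = exp(t/2). Using x(t) = exp(t/2) and substituting t = 2*log(2), we find x = 2.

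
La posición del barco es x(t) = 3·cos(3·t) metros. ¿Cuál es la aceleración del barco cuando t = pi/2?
Partiendo de la posición x(t) = 3·cos(3·t), tomamos 2 derivadas. Derivando la posición, obtenemos la velocidad: v(t) = -9·sin(3·t). Derivando la velocidad, obtenemos la aceleración: a(t) = -27·cos(3·t). De la ecuación de la aceleración a(t) = -27·cos(3·t), sustituimos t = pi/2 para obtener a = 0.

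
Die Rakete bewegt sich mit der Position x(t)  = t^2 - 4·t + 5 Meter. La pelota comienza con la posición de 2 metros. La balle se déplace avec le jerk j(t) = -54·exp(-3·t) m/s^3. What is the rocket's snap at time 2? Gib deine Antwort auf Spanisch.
Para resolver esto, necesitamos tomar 4 derivadas de nuestra ecuación de la posición x(t) = t^2 - 4·t + 5. Derivando la posición, obtenemos la velocidad: v(t) = 2·t - 4. Derivando la velocidad, obtenemos la aceleración: a(t) = 2. Derivando la aceleración, obtenemos la sacudida: j(t) = 0. Derivando la sacudida, obtenemos el snap: s(t) = 0. Tenemos el snap s(t) = 0. Sustituyendo t = 2: s(2) = 0.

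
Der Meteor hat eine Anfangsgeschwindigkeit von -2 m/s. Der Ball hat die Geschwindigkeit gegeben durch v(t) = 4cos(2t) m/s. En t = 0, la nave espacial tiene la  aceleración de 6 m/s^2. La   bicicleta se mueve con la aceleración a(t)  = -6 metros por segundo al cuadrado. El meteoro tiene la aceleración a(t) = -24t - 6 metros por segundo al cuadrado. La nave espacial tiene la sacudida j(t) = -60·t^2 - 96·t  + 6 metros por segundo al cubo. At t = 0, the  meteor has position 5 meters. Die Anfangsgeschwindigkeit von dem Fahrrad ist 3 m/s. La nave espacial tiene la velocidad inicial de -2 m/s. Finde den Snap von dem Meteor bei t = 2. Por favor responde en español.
Para resolver esto, necesitamos tomar 2 derivadas de nuestra ecuación de la aceleración a(t) = -24·t - 6. La derivada de la aceleración da la sacudida: j(t) = -24. La derivada de la sacudida da el snap: s(t) = 0. Usando s(t) = 0 y sustituyendo t = 2, encontramos s = 0.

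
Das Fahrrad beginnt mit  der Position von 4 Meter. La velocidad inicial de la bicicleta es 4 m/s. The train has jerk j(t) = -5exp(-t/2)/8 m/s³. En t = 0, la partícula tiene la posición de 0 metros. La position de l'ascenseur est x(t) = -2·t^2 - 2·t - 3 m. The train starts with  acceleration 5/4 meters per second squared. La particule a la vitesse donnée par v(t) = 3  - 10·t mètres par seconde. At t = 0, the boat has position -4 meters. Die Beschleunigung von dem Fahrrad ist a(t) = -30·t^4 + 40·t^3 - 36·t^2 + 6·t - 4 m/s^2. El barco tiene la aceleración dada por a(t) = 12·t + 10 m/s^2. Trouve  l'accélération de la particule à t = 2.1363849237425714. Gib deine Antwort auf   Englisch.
We must differentiate our velocity equation v(t) = 3 - 10·t 1 time. The derivative of velocity gives acceleration: a(t) = -10. We have acceleration a(t) = -10. Substituting t = 2.1363849237425714: a(2.1363849237425714) = -10.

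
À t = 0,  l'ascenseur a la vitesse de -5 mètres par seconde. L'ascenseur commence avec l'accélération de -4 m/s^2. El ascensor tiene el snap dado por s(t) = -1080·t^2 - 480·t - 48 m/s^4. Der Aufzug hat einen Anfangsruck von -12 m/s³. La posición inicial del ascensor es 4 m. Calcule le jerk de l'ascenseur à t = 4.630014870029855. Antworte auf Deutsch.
Um dies zu lösen, müssen wir 1 Stammfunktion unserer Gleichung für den Snap s(t) = -1080·t^2 - 480·t - 48 finden. Mit ∫s(t)dt und Anwendung von j(0) = -12, finden wir j(t) = -360·t^3 - 240·t^2 - 48·t - 12. Aus der Gleichung für den Ruck j(t) = -360·t^3 - 240·t^2 - 48·t - 12, setzen wir t = 4.630014870029855 ein und erhalten j = -41110.4989508050.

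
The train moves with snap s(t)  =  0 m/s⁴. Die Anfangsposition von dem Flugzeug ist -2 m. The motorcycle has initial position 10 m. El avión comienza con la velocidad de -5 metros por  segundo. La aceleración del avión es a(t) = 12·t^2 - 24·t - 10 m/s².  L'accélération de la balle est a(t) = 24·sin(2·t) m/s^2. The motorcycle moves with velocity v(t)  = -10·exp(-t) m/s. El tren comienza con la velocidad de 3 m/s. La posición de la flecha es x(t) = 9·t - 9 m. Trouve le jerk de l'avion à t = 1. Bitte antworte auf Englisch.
We must differentiate our acceleration equation a(t) = 12·t^2 - 24·t - 10 1 time. The derivative of acceleration gives jerk: j(t) = 24·t - 24. Using j(t) = 24·t - 24 and substituting t = 1, we find j = 0.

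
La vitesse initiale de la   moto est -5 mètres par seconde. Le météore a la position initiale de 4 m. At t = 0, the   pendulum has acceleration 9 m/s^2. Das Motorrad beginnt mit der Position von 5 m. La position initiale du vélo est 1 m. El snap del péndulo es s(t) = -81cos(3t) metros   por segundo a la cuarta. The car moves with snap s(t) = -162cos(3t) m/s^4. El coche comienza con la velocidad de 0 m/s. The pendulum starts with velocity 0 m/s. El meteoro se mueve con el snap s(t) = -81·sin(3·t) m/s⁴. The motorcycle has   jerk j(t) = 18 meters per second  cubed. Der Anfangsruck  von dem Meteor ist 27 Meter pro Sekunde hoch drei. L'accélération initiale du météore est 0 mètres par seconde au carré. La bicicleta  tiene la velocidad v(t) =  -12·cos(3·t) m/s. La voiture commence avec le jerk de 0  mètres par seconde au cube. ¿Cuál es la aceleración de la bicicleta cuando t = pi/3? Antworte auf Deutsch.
Um dies zu lösen, müssen wir 1 Ableitung unserer Gleichung für die Geschwindigkeit v(t) = -12·cos(3·t) nehmen. Durch Ableiten von der Geschwindigkeit erhalten wir die Beschleunigung: a(t) = 36·sin(3·t). Mit a(t) = 36·sin(3·t) und Einsetzen von t = pi/3, finden wir a = 0.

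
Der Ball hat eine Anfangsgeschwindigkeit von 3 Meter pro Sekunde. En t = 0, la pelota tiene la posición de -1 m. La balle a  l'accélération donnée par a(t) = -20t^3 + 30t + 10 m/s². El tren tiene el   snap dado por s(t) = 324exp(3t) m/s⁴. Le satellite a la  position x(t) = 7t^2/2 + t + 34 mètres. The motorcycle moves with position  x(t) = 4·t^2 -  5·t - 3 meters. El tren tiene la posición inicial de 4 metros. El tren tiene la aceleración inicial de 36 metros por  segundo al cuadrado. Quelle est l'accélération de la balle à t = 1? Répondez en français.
En utilisant a(t) = -20·t^3 + 30·t + 10 et en substituant t = 1, nous trouvons a = 20.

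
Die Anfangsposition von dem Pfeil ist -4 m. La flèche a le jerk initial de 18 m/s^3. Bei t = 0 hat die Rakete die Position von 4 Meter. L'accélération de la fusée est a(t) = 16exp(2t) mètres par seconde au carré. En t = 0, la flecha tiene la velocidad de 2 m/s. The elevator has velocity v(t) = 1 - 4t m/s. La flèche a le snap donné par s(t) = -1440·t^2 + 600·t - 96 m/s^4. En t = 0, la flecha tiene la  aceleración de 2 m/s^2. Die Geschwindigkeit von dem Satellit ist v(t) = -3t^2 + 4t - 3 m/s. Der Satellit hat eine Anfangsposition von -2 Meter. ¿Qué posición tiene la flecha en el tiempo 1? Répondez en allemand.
Um dies zu lösen, müssen wir 4 Integrale unserer Gleichung für den Snap s(t) = -1440·t^2 + 600·t - 96 finden. Die Stammfunktion von dem Snap, mit j(0) = 18, ergibt den Ruck: j(t) = -480·t^3 + 300·t^2 - 96·t + 18. Mit ∫j(t)dt und Anwendung von a(0) = 2, finden wir a(t) = -120·t^4 + 100·t^3 - 48·t^2 + 18·t + 2. Mit ∫a(t)dt und Anwendung von v(0) = 2, finden wir v(t) = -24·t^5 + 25·t^4 - 16·t^3 + 9·t^2 + 2·t + 2. Mit ∫v(t)dt und Anwendung von x(0) = -4, finden wir x(t) = -4·t^6 + 5·t^5 - 4·t^4 + 3·t^3 + t^2 + 2·t - 4. Wir haben die Position x(t) = -4·t^6 + 5·t^5 - 4·t^4 + 3·t^3 + t^2 + 2·t - 4. Durch Einsetzen von t = 1: x(1) = -1.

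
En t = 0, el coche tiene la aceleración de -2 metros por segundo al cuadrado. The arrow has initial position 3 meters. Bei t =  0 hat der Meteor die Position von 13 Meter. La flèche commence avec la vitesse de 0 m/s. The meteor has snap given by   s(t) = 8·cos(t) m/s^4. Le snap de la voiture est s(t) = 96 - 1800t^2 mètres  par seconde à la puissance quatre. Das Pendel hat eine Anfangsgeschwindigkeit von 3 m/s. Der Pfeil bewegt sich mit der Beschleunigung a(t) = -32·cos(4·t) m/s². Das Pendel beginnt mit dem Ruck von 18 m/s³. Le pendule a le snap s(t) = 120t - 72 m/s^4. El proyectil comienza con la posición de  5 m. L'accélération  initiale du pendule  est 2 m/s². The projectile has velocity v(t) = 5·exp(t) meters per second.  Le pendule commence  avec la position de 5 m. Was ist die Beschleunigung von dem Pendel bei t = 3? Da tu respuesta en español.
Para resolver esto, necesitamos tomar 2 integrales de nuestra ecuación del snap s(t) = 120·t - 72. Integrando el snap y usando la condición inicial j(0) = 18, obtenemos j(t) = 60·t^2 - 72·t + 18. Integrando la sacudida y usando la condición inicial a(0) = 2, obtenemos a(t) = 20·t^3 - 36·t^2 + 18·t + 2. Usando a(t) = 20·t^3 - 36·t^2 + 18·t + 2 y sustituyendo t = 3, encontramos a = 272.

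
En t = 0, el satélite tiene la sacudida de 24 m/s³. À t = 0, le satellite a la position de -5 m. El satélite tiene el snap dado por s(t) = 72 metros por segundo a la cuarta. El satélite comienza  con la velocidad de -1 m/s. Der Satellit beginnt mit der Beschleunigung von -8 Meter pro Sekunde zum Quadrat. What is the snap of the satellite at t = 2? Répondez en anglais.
From the given snap equation s(t) = 72, we substitute t = 2 to get s = 72.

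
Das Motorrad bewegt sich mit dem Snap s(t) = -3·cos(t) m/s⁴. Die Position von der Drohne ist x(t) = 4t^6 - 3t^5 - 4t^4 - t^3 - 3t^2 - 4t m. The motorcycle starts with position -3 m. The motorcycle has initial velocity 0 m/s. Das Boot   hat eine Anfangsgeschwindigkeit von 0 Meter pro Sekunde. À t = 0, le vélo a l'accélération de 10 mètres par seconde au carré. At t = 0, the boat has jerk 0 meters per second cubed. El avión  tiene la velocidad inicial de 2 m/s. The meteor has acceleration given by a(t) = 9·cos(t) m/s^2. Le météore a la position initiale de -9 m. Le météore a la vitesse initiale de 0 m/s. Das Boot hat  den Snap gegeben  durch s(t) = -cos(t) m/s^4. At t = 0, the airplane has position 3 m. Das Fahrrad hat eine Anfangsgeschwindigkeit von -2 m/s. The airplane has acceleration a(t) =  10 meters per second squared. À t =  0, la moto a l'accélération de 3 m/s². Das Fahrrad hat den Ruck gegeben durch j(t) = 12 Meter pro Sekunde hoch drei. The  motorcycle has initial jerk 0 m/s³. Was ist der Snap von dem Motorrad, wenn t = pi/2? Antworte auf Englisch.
We have snap s(t) = -3·cos(t). Substituting t = pi/2: s(pi/2) = 0.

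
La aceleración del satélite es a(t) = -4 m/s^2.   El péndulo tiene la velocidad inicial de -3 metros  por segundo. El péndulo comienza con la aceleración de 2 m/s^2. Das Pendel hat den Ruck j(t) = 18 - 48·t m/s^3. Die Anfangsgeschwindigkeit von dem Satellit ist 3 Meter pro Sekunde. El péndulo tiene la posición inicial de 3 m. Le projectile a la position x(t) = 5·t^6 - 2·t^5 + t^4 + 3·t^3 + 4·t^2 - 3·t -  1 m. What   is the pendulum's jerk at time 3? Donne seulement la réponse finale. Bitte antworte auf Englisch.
The jerk at t = 3 is j = -126.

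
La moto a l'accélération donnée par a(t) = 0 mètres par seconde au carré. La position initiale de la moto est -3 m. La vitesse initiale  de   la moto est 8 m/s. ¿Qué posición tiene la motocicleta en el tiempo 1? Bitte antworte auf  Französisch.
En partant de l'accélération a(t) = 0, nous prenons 2 primitives. La primitive de l'accélération est la vitesse. En utilisant v(0) = 8, nous obtenons v(t) = 8. La primitive de la vitesse, avec x(0) = -3, donne la position: x(t) = 8·t - 3. De l'équation de la position x(t) = 8·t - 3, nous substituons t = 1 pour obtenir x = 5.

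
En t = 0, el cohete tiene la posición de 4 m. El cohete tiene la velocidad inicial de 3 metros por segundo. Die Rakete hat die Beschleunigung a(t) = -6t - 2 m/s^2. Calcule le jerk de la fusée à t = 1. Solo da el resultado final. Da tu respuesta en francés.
À t = 1, j = -6.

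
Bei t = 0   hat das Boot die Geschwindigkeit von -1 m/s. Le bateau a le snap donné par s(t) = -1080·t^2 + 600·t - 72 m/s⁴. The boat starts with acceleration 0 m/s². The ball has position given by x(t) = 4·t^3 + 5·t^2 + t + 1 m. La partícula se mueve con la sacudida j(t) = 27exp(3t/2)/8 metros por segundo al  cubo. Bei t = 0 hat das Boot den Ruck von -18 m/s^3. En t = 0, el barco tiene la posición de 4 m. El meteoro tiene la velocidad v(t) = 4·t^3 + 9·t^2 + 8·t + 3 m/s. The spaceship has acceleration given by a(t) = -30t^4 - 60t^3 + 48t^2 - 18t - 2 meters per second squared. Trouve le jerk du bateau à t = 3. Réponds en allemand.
Ausgehend von dem Snap s(t) = -1080·t^2 + 600·t - 72, nehmen wir 1 Stammfunktion. Durch Integration von dem Snap und Verwendung der Anfangsbedingung j(0) = -18, erhalten wir j(t) = -360·t^3 + 300·t^2 - 72·t - 18. Mit j(t) = -360·t^3 + 300·t^2 - 72·t - 18 und Einsetzen von t = 3, finden wir j = -7254.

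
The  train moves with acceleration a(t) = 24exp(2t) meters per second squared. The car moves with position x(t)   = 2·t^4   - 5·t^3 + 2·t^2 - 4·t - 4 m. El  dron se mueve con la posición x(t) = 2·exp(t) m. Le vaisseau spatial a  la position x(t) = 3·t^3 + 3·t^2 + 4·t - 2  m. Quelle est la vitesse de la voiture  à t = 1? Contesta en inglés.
We must differentiate our position equation x(t) = 2·t^4 - 5·t^3 + 2·t^2 - 4·t - 4 1 time. Differentiating position, we get velocity: v(t) = 8·t^3 - 15·t^2 + 4·t - 4. We have velocity v(t) = 8·t^3 - 15·t^2 + 4·t - 4. Substituting t = 1: v(1) = -7.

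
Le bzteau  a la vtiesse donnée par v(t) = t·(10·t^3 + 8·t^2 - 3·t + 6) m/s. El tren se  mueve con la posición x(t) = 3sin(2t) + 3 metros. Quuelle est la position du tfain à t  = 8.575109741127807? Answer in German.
Wir haben die Position x(t) = 3·sin(2·t) + 3. Durch Einsetzen von t = 8.575109741127807: x(8.575109741127807) = 0.0247497351905008.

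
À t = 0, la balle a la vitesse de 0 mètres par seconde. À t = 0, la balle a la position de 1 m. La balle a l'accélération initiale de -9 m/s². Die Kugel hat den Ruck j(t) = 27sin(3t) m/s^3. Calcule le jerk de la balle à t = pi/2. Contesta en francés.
En utilisant j(t) = 27·sin(3·t) et en substituant t = pi/2, nous trouvons j = -27.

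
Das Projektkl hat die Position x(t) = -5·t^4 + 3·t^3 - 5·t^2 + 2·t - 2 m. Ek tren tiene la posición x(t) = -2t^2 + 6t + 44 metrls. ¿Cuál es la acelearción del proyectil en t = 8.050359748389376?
Partiendo de la posición x(t) = -5·t^4 + 3·t^3 - 5·t^2 + 2·t - 2, tomamos 2 derivadas. Derivando la posición, obtenemos la velocidad: v(t) = -20·t^3 + 9·t^2 - 10·t + 2. Derivando la velocidad, obtenemos la aceleración: a(t) = -60·t^2 + 18·t - 10. Usando a(t) = -60·t^2 + 18·t - 10 y sustituyendo t = 8.050359748389376, encontramos a = -3753.59104923826.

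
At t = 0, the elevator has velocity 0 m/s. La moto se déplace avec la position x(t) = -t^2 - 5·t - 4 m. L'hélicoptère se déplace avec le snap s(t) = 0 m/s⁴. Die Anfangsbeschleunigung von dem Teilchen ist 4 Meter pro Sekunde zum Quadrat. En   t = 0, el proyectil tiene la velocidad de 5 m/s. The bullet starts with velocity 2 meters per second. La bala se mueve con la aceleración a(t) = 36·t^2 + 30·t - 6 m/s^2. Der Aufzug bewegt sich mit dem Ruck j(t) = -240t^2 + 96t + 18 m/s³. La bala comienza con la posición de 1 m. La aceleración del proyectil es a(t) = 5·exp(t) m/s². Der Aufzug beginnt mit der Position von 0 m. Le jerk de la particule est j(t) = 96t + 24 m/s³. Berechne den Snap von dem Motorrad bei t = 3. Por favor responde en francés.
En partant de la position x(t) = -t^2 - 5·t - 4, nous prenons 4 dérivées. En prenant d/dt de x(t), nous trouvons v(t) = -2·t - 5. En prenant d/dt de v(t), nous trouvons a(t) = -2. La dérivée de l'accélération donne le jerk: j(t) = 0. En prenant d/dt de j(t), nous trouvons s(t) = 0. De l'équation du snap s(t) = 0, nous substituons t = 3 pour obtenir s = 0.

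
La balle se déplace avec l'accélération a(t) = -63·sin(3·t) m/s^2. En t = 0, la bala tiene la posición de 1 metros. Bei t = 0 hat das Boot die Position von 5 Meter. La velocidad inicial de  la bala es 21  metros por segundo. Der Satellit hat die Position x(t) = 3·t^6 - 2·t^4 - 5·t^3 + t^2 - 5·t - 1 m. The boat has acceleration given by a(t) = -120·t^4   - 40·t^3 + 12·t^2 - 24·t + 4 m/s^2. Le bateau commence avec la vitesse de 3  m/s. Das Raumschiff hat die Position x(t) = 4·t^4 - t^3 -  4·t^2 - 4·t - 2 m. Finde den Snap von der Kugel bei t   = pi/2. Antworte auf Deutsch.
Wir müssen unsere Gleichung für die Beschleunigung a(t) = -63·sin(3·t) 2-mal ableiten. Durch Ableiten von der Beschleunigung erhalten wir den Ruck: j(t) = -189·cos(3·t). Durch Ableiten von dem Ruck erhalten wir den Snap: s(t) = 567·sin(3·t). Mit s(t) = 567·sin(3·t) und Einsetzen von t = pi/2, finden wir s = -567.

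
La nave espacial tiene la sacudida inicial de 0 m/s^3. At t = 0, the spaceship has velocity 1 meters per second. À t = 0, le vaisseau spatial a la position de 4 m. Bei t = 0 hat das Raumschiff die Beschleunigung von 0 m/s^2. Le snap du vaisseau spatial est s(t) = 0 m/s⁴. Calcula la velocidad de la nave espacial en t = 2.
Necesitamos integrar nuestra ecuación del snap s(t) = 0 3 veces. La antiderivada del snap, con j(0) = 0, da la sacudida: j(t) = 0. Integrando la sacudida y usando la condición inicial a(0) = 0, obtenemos a(t) = 0. Integrando la aceleración y usando la condición inicial v(0) = 1, obtenemos v(t) = 1. De la ecuación de la velocidad v(t) = 1, sustituimos t = 2 para obtener v = 1.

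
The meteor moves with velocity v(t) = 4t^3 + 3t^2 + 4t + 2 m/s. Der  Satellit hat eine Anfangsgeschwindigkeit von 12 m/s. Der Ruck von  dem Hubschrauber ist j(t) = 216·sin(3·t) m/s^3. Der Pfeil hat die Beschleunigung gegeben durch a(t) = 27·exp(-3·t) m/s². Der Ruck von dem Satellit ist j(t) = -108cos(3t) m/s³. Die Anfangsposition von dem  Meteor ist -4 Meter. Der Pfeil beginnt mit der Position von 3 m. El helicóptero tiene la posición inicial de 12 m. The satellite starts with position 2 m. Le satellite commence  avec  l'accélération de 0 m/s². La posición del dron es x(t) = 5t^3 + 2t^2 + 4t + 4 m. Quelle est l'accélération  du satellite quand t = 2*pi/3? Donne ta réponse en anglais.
To solve this, we need to take 1 antiderivative of our jerk equation j(t) = -108·cos(3·t). The integral of jerk, with a(0) = 0, gives acceleration: a(t) = -36·sin(3·t). From the given acceleration equation a(t) = -36·sin(3·t), we substitute t = 2*pi/3 to get a = 0.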